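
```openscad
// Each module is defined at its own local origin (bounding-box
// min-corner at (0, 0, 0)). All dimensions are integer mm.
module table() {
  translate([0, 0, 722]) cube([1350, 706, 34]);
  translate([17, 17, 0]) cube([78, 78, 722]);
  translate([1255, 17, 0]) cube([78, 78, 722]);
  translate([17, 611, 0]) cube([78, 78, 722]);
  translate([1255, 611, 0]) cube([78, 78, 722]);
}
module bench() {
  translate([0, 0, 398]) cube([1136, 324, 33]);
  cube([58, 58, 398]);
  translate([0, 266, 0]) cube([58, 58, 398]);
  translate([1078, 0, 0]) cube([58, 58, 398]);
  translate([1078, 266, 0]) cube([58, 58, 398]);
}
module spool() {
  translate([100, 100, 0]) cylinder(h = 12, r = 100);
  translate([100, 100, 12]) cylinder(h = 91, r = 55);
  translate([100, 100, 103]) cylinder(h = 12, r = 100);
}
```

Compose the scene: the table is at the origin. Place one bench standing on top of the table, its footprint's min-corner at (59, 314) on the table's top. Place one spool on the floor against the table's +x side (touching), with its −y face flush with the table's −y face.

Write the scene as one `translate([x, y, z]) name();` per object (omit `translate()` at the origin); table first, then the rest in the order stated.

table();
translate([59, 314, 756]) bench();
translate([1350, 0, 0]) spool();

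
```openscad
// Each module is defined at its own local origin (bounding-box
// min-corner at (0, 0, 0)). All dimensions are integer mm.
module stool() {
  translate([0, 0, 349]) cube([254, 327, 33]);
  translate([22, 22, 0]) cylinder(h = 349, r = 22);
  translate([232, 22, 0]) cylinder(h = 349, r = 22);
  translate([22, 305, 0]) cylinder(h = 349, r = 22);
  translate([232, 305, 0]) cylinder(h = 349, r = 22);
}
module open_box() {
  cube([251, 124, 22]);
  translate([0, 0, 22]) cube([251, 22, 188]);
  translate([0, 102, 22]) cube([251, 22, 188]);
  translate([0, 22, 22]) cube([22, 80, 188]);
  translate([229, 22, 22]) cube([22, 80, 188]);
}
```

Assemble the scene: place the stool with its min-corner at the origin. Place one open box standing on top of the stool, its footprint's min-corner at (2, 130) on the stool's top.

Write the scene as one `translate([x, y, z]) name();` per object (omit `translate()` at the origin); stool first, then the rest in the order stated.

stool();
translate([2, 130, 382]) open_box();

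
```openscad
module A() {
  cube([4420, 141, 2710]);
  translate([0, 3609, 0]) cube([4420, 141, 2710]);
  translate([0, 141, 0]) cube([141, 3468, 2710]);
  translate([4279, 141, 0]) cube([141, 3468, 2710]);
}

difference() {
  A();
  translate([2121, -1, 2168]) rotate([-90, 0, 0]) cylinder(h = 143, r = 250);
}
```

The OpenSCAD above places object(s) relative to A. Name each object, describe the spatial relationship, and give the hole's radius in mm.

A is a house frame. The house frame has a circular hole through its front wall. The hole's radius is 250 mm.

The subtracted cylinder has r = 250 mm.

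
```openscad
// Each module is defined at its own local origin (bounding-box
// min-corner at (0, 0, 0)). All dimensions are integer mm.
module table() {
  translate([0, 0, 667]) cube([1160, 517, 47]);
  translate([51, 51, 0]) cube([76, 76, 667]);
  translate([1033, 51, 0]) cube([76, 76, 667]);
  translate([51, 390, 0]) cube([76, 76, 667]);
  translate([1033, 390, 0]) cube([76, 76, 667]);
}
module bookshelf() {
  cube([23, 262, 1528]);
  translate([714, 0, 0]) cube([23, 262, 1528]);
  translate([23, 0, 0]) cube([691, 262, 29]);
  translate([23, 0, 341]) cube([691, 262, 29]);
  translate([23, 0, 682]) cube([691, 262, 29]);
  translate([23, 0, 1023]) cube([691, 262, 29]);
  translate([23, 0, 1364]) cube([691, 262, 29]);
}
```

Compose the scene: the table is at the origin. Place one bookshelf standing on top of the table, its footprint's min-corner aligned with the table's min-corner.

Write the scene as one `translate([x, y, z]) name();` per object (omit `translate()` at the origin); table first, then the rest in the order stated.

table();
translate([0, 0, 714]) bookshelf();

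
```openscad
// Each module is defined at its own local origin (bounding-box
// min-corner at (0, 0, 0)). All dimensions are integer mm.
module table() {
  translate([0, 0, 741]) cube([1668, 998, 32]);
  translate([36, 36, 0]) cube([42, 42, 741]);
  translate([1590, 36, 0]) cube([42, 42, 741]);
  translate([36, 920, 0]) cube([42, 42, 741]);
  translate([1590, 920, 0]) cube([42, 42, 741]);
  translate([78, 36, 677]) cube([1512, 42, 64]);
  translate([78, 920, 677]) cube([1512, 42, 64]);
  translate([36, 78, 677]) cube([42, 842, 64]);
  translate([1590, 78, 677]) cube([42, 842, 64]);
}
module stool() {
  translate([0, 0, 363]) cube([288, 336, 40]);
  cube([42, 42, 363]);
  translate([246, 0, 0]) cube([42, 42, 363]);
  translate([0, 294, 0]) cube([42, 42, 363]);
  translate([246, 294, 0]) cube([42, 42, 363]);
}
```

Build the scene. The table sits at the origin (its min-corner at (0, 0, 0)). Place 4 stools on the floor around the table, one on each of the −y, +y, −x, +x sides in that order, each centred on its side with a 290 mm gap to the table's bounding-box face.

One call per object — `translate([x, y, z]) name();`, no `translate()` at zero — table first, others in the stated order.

table();
translate([690, -626, 0]) stool();
translate([690, 1288, 0]) stool();
translate([-578, 331, 0]) stool();
translate([1958, 331, 0]) stool();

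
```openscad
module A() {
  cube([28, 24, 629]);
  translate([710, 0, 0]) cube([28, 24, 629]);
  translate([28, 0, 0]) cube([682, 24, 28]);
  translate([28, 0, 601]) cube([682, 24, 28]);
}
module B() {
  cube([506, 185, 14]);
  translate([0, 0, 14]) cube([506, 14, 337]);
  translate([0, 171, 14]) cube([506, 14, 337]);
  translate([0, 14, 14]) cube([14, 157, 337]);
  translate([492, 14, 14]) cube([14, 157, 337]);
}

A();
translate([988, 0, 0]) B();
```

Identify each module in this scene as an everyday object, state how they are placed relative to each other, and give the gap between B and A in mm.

The open box's nearest face is 250 mm from the picture frame's +x face.

A is a picture frame. B is an open box. The open box is on the floor beside the picture frame on its +x side. The gap between the open box and the picture frame is 250 mm.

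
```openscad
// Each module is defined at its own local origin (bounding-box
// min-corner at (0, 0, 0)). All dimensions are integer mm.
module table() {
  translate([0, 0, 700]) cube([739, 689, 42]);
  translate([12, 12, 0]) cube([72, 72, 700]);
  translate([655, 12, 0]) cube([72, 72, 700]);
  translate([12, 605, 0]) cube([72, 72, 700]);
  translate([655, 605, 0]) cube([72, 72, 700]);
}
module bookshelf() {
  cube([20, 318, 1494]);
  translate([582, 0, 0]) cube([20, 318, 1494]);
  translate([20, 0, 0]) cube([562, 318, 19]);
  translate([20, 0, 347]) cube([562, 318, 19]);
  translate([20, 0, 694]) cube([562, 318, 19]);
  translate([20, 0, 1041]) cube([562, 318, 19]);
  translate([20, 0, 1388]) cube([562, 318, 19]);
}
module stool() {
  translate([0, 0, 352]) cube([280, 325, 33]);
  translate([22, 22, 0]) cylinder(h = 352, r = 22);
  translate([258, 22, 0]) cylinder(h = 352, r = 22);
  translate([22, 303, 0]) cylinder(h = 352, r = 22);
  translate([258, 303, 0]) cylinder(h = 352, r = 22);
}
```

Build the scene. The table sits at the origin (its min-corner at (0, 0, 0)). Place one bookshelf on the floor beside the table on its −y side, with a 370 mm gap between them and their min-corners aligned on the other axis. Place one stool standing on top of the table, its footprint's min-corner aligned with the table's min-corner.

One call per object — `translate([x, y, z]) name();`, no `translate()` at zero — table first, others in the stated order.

table();
translate([0, -688, 0]) bookshelf();
translate([0, 0, 742]) stool();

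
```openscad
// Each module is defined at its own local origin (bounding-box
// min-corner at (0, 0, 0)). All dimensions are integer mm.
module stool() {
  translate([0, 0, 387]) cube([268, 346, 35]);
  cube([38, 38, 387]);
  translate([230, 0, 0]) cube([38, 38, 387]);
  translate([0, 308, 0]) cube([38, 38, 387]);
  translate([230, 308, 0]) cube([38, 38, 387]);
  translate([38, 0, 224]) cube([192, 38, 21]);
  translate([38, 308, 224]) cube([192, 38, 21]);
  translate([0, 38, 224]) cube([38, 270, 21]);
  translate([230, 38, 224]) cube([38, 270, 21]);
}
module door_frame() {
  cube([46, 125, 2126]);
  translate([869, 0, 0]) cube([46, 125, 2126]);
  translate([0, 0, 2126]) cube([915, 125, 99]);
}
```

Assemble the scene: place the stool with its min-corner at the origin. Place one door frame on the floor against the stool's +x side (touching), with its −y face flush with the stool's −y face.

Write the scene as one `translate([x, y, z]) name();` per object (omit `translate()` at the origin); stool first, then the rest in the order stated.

stool();
translate([268, 0, 0]) door_frame();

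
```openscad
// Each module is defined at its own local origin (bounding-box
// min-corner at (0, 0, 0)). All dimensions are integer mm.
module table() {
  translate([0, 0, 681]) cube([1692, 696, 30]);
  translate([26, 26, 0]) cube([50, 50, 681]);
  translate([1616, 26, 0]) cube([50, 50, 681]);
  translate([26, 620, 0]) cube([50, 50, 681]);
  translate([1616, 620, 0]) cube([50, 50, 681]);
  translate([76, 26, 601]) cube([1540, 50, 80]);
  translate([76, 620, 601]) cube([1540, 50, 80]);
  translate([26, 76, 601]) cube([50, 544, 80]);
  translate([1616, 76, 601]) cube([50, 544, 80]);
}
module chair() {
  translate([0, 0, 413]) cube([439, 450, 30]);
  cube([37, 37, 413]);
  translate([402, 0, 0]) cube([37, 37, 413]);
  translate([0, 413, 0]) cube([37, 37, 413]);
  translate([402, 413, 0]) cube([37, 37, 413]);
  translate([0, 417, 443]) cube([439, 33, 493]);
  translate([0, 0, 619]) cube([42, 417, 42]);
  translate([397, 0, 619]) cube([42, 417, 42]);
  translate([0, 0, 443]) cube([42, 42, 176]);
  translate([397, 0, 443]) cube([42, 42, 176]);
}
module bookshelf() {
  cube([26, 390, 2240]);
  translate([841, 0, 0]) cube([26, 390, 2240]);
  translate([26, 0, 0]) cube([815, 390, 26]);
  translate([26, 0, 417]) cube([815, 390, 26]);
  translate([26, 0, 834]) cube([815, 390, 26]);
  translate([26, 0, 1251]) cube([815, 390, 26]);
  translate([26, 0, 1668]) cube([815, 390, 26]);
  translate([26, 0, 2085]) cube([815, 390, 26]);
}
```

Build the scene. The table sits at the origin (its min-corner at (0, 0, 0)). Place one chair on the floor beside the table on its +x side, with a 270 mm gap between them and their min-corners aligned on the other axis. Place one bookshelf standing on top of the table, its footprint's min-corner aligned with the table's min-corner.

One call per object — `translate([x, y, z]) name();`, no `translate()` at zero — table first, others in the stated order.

table();
translate([1962, 0, 0]) chair();
translate([0, 0, 711]) bookshelf();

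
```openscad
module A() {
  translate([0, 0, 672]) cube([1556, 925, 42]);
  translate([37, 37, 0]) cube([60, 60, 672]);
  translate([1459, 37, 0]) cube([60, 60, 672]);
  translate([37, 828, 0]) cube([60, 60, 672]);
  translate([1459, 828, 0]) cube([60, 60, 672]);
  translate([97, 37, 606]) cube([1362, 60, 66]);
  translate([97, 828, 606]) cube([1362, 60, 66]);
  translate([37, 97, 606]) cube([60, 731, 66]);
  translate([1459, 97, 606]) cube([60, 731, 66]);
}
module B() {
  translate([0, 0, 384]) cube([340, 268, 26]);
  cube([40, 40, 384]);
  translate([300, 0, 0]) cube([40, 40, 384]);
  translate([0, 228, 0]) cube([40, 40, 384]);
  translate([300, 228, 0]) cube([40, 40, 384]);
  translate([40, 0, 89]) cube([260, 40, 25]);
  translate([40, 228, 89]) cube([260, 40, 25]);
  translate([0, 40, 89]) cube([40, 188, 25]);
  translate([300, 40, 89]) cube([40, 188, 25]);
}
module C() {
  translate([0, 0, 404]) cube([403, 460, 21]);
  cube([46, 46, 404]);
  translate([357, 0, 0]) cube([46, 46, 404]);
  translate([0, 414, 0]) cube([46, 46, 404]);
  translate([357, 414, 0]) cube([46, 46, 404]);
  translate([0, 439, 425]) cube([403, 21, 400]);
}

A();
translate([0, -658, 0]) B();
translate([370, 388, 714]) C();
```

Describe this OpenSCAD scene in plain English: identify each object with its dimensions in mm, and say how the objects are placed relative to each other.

A is a table: top 1556 mm (x) × 925 mm (y), 42 mm thick, upper face at z = 714 mm, on four 60×60 mm square legs, each inset 37 mm from the nearest pair of top edges, running from z = 0 to the bottom of the top. Four apron rails, 60 mm thick and 66 mm tall, run between adjacent legs with their top edges flush with the underside of the top and their outer faces flush with the legs' outer faces.

B is a four-legged stool. The seat is 340×268 mm, 26 mm thick, top at z = 410 mm. It stands on four square legs, each 40×40 mm in cross-section, from z = 0 to the seat underside, each flush with a corner of the seat. Four stretchers, 40 mm wide and 25 mm tall, connect adjacent legs with their undersides at z = 89 mm, each running between the inner faces of the legs it joins and aligned with the legs' outer faces on the other axis.

C is a chair. The seat is a 403×460×21 mm slab with its top at z = 425 mm, on four 46×46 mm corner legs (flush with the seat edges, standing on z = 0). A flat backrest 21 mm thick, 400 mm tall, spans the full seat width and rises from the seat top along its +y edge, rear face flush with the rear of the seat.

The stool is on the floor beside the table on its −y side. The chair is on top of the table.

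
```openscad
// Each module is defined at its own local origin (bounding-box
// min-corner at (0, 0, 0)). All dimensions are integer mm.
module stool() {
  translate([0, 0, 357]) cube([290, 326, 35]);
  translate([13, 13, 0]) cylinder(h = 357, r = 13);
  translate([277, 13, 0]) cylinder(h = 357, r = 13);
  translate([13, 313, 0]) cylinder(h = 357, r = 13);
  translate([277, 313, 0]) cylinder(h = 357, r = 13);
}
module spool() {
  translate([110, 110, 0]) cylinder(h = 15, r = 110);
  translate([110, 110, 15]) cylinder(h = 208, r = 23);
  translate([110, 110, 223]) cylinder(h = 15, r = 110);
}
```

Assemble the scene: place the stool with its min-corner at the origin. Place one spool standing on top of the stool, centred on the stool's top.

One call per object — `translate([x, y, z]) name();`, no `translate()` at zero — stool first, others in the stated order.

stool();
translate([35, 53, 392]) spool();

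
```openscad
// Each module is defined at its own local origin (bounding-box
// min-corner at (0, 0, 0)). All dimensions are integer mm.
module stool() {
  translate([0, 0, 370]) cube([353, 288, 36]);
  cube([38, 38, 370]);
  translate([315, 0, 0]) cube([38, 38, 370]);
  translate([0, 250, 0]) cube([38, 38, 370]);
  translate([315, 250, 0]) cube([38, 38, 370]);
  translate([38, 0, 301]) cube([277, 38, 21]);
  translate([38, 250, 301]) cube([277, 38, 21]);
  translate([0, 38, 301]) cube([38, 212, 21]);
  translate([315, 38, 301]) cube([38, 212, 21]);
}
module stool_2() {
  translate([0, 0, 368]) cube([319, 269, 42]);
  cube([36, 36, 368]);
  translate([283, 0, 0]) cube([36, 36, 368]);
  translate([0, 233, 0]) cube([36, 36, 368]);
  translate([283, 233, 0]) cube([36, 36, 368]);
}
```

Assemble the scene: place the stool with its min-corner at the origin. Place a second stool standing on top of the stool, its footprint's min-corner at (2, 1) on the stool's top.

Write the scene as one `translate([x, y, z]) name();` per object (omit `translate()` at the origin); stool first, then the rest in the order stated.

stool();
translate([2, 1, 406]) stool_2();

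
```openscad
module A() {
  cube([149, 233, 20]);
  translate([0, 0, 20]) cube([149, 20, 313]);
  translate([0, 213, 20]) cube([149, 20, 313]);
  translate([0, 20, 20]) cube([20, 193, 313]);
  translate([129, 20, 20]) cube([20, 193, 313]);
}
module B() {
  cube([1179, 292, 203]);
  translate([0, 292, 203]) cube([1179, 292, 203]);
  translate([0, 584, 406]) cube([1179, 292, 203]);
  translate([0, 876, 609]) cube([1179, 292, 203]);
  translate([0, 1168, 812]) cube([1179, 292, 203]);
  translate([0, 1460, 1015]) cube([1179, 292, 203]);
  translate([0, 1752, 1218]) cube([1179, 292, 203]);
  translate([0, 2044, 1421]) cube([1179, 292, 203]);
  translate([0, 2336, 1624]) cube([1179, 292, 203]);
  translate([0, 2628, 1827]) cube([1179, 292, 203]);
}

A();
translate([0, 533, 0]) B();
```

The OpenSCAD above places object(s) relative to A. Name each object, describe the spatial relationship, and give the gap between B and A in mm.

A is an open box. B is a staircase. The staircase is on the floor beside the open box on its +y side. The gap between the staircase and the open box is 300 mm.

The staircase's nearest face is 300 mm from the open box's +y face.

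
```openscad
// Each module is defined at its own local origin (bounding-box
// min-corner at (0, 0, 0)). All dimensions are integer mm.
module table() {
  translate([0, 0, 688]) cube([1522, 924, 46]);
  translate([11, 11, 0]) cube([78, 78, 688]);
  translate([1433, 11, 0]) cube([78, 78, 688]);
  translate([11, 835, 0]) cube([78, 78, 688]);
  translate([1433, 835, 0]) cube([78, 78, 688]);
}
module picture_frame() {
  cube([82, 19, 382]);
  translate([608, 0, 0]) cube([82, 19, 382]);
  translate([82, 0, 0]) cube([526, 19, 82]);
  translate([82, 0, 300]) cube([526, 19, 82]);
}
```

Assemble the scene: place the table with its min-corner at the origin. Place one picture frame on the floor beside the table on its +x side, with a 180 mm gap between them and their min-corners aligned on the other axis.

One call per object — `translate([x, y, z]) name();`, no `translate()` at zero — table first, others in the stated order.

table();
translate([1702, 0, 0]) picture_frame();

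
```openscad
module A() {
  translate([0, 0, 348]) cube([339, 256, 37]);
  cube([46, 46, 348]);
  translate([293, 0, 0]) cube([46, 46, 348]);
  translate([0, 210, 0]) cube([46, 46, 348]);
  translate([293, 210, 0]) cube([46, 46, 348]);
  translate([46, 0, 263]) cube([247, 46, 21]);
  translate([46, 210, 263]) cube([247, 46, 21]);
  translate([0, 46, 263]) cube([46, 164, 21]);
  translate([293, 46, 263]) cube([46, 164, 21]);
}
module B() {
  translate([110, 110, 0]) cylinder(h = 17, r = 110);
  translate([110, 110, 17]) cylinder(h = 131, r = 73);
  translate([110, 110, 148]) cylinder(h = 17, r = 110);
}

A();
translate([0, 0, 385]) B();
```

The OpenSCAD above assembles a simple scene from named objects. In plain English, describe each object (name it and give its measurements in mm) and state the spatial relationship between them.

A is a four-legged stool. The seat is 339×256 mm, 37 mm thick, top at z = 385 mm. It stands on four square legs, each 46×46 mm in cross-section, from z = 0 to the seat underside, each flush with a corner of the seat. Four stretchers, 46 mm wide and 21 mm tall, connect adjacent legs with their undersides at z = 263 mm, each running between the inner faces of the legs it joins and aligned with the legs' outer faces on the other axis.

B is a spool: two coaxial disc flanges of radius 110 mm and thickness 17 mm, joined by a core cylinder of radius 73 mm and height 131 mm. The lower flange rests on z = 0 and the three cylinders share a vertical axis.

The spool is on top of the stool.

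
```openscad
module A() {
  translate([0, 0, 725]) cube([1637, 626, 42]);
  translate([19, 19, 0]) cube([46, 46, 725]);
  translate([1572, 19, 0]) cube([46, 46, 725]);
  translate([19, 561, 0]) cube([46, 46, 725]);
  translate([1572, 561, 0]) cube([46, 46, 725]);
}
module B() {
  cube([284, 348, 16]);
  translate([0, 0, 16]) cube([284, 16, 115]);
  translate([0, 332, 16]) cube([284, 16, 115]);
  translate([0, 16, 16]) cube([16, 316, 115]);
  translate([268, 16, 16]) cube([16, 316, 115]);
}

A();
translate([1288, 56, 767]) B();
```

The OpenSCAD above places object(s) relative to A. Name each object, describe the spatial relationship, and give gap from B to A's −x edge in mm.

The open box's min-x is at 1288; the table's min-x is 0; gap = 1288 mm.

A is a table. B is an open box. The open box is on top of the table. The gap from the open box to the table's −x edge is 1288 mm.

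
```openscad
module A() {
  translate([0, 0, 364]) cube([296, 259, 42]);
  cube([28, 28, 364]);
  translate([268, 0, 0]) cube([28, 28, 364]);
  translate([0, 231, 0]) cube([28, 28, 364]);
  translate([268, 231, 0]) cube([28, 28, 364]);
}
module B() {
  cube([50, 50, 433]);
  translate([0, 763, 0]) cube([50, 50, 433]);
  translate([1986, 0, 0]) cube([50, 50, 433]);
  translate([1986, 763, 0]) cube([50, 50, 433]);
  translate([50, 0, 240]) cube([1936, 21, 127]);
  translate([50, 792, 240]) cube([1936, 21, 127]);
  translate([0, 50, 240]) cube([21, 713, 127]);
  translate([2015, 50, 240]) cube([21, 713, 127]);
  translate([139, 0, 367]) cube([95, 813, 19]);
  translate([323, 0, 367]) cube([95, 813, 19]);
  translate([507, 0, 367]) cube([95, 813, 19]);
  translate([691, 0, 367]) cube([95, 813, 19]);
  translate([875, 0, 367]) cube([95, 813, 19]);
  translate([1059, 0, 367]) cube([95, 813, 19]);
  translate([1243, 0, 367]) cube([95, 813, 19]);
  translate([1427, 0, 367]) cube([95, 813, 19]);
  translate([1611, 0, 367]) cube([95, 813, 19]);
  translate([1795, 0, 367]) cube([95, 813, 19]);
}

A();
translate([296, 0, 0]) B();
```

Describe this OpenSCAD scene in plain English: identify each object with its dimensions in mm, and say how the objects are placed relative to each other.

A is a four-legged stool. The seat is a 296×259×42 mm slab whose top surface is at z = 406 mm; four square legs, each 28×28 mm in cross-section, run from the floor (z = 0) to the underside of the seat, each flush with a corner of the seat.

B is a bed frame 2036 mm long (x) by 813 mm wide (y). Four 50×50 mm corner posts, 433 mm tall, at the corners of the footprint. Four rails of 21 mm thickness and 127 mm height run between adjacent posts with their undersides at z = 240 mm, their outer faces flush with the outside of the frame (the two x-running rails run between the posts' inner faces; the two y-running rails run between the posts' inner faces). 10 slats, each 95 mm wide (x) and 19 mm thick, lie across the top of the two x-running rails, running the full 813 mm width of the frame in y; the slats are evenly spaced along x between the inner faces of the end posts with equal gaps (rounded down to the nearest mm) at the −x end and between each pair — any rounding remainder accumulates at the +x end.

The bed frame is against the stool's +x side, with their −y faces flush.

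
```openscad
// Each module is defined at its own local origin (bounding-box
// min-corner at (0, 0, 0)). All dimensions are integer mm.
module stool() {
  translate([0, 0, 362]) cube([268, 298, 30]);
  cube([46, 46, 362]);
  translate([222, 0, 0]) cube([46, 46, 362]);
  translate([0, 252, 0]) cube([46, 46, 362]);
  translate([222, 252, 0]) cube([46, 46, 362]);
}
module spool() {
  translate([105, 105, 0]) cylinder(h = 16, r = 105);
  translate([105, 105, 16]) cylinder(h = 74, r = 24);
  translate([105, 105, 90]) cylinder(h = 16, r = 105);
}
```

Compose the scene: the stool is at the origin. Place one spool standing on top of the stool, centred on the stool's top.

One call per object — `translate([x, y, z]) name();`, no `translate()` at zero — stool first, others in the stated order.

stool();
translate([29, 44, 392]) spool();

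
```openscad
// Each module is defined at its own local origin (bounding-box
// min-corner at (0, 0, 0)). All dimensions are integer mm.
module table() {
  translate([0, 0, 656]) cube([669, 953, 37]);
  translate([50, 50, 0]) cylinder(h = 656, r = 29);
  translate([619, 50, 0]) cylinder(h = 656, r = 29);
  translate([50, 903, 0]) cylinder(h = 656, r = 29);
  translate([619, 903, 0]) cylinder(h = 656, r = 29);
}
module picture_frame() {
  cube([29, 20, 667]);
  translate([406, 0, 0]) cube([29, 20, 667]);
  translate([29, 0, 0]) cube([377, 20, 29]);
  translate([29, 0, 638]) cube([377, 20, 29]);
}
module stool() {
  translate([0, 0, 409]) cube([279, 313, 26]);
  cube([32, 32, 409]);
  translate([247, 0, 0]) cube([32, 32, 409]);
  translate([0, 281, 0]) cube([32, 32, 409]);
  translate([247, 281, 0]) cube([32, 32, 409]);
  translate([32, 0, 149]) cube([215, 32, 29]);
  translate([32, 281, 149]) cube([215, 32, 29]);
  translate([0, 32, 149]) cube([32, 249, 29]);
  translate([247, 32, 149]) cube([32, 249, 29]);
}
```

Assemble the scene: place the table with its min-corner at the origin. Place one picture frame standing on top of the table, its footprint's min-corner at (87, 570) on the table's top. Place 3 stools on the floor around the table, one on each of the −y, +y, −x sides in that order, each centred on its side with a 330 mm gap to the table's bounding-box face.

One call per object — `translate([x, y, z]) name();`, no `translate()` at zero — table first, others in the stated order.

table();
translate([87, 570, 693]) picture_frame();
translate([195, -643, 0]) stool();
translate([195, 1283, 0]) stool();
translate([-609, 320, 0]) stool();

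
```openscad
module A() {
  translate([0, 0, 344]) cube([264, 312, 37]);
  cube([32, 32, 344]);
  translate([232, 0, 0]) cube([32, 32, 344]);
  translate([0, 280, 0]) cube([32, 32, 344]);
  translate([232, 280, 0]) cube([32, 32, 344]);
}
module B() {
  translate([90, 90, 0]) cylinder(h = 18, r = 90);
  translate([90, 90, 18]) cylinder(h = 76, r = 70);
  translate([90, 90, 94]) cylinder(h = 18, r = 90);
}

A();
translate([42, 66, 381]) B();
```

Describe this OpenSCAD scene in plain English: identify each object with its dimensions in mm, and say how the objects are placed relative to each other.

A is a simple wooden stool: a rectangular seat 264 mm (x) by 312 mm (y), 37 mm thick, top face at z = 381 mm, on four square legs, each 32×32 mm in cross-section. The legs rest on z = 0, each flush with a corner of the seat.

B is a spool: two coaxial disc flanges of radius 90 mm and thickness 18 mm, joined by a core cylinder of radius 70 mm and height 76 mm. The lower flange rests on z = 0 and the three cylinders share a vertical axis.

The spool is on top of the stool, centred.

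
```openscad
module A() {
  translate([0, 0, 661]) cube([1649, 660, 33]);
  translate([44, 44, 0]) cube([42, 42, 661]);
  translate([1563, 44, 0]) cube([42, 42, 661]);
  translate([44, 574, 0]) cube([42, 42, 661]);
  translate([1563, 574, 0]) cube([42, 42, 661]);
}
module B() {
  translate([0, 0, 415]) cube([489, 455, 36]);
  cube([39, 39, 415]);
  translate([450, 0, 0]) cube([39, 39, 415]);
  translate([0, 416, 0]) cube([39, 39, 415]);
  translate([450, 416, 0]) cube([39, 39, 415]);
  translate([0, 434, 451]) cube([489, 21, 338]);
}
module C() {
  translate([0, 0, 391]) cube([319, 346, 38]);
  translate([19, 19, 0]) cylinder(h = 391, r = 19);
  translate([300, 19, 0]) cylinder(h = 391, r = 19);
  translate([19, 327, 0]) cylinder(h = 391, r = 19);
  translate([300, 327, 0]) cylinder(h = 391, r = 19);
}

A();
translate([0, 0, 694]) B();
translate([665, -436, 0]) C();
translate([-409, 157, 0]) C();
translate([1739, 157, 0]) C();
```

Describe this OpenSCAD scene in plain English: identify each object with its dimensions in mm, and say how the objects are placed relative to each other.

A is a rectangular dining table. The top is 1649×660×33 mm with its upper surface at z = 694 mm. It stands on four 42×42 mm square legs, each inset 44 mm from the nearest pair of top edges, running from the floor to the underside of the top.

B is a chair: 489×455 mm seat, 36 mm thick, top at z = 451 mm, on four 39 mm square corner legs flush with the seat edges. A 21 mm thick backrest slab spans the full seat width, extending 338 mm above the seat top, its back face flush with the seat's +y edge.

C is a simple wooden stool: a rectangular seat 319 mm (x) by 346 mm (y), 38 mm thick, top face at z = 429 mm, on four round legs, each 38 mm in diameter. The legs rest on z = 0, each leg's axis is inset half a diameter from the nearest pair of seat edges (so the leg's bounding box is flush with the corner).

The chair is on top of the table. Three stools sit around the table at the −y, −x, +x sides.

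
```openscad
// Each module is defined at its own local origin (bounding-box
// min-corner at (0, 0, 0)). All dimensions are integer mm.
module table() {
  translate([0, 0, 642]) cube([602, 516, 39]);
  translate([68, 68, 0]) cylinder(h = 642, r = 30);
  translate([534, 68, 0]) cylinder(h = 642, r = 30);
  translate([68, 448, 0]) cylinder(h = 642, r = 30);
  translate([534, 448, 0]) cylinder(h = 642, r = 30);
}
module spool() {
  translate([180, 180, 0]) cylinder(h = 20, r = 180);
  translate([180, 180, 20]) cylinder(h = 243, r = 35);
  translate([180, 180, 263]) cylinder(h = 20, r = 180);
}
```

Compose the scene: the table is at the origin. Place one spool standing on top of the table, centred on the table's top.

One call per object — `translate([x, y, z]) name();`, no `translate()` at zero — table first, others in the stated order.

table();
translate([121, 78, 681]) spool();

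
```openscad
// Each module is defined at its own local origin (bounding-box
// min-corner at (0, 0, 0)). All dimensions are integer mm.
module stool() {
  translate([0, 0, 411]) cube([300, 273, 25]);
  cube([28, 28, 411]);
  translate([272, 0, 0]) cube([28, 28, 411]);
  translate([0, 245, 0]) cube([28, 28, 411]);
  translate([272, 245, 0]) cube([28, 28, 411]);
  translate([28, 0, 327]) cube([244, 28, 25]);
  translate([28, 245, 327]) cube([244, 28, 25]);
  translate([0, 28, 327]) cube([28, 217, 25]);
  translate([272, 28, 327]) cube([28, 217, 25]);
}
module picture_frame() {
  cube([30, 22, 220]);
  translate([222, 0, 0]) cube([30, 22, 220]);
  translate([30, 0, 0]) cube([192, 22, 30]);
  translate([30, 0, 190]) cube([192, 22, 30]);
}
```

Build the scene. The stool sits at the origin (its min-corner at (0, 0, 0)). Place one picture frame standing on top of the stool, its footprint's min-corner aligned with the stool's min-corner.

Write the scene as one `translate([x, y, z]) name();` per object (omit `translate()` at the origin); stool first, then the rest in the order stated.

stool();
translate([0, 0, 436]) picture_frame();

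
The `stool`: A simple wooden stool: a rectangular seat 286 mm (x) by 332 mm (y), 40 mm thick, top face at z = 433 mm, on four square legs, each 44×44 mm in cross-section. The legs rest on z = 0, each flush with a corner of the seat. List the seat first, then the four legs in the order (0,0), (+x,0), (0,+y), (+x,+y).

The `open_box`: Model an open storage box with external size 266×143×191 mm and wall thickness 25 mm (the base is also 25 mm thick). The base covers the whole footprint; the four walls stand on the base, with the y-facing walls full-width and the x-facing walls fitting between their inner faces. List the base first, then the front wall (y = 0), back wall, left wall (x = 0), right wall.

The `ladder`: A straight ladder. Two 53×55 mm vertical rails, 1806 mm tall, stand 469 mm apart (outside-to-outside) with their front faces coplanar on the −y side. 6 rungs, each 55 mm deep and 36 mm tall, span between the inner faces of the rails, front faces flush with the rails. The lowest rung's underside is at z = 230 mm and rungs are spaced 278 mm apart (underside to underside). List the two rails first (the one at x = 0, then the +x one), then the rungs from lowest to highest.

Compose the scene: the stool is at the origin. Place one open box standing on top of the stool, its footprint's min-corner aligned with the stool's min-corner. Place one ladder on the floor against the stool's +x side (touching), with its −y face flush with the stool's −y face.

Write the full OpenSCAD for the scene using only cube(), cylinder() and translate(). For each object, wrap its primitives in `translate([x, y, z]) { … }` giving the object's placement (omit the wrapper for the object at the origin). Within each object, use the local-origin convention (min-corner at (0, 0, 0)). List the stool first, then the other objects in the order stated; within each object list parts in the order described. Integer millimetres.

translate([0, 0, 393]) cube([286, 332, 40]);
cube([44, 44, 393]);
translate([242, 0, 0]) cube([44, 44, 393]);
translate([0, 288, 0]) cube([44, 44, 393]);
translate([242, 288, 0]) cube([44, 44, 393]);
translate([0, 0, 433]) {
  cube([266, 143, 25]);
  translate([0, 0, 25]) cube([266, 25, 166]);
  translate([0, 118, 25]) cube([266, 25, 166]);
  translate([0, 25, 25]) cube([25, 93, 166]);
  translate([241, 25, 25]) cube([25, 93, 166]);
}
translate([286, 0, 0]) {
  cube([53, 55, 1806]);
  translate([416, 0, 0]) cube([53, 55, 1806]);
  translate([53, 0, 230]) cube([363, 55, 36]);
  translate([53, 0, 508]) cube([363, 55, 36]);
  translate([53, 0, 786]) cube([363, 55, 36]);
  translate([53, 0, 1064]) cube([363, 55, 36]);
  translate([53, 0, 1342]) cube([363, 55, 36]);
  translate([53, 0, 1620]) cube([363, 55, 36]);
}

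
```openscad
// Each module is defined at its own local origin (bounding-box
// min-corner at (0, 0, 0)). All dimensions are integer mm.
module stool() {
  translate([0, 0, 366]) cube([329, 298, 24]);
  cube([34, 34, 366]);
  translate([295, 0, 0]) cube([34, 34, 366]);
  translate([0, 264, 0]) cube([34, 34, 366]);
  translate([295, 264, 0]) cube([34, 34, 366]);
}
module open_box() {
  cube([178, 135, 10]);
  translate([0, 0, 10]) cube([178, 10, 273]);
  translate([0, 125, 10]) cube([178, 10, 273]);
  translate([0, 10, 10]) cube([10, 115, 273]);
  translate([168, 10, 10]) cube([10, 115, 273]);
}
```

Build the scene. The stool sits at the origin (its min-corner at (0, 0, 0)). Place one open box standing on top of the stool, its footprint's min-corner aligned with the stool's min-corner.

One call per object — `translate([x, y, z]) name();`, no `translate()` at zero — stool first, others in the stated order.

stool();
translate([0, 0, 390]) open_box();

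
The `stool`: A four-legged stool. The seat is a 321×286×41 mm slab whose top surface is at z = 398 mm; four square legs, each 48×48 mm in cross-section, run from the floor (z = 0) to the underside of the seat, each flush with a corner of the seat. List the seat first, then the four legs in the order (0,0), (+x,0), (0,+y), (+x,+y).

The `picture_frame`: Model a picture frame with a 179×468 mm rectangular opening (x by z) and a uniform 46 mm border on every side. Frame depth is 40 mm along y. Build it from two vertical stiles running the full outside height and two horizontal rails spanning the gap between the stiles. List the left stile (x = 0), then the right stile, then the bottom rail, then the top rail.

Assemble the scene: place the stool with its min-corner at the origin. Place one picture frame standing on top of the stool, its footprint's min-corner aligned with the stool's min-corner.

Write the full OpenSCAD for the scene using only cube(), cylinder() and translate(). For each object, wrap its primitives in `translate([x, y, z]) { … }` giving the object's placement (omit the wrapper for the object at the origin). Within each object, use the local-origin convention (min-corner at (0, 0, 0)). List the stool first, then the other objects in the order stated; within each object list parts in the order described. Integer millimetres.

translate([0, 0, 357]) cube([321, 286, 41]);
cube([48, 48, 357]);
translate([273, 0, 0]) cube([48, 48, 357]);
translate([0, 238, 0]) cube([48, 48, 357]);
translate([273, 238, 0]) cube([48, 48, 357]);
translate([0, 0, 398]) {
  cube([46, 40, 560]);
  translate([225, 0, 0]) cube([46, 40, 560]);
  translate([46, 0, 0]) cube([179, 40, 46]);
  translate([46, 0, 514]) cube([179, 40, 46]);
}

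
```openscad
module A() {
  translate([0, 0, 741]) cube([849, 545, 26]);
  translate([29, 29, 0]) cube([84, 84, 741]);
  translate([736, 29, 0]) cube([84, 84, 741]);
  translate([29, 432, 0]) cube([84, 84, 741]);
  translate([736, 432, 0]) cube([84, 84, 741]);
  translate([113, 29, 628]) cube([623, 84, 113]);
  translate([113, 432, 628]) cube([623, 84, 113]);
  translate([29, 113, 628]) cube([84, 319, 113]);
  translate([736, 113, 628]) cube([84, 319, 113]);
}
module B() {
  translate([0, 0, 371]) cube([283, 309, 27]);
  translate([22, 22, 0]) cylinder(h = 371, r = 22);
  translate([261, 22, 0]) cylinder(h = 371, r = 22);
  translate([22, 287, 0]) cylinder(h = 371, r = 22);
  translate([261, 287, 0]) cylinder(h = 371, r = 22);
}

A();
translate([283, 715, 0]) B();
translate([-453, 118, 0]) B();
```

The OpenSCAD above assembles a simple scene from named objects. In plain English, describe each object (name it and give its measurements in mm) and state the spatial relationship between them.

A is a rectangular dining table. The top is 849×545×26 mm with its upper surface at z = 767 mm. It stands on four 84×84 mm square legs, each inset 29 mm from the nearest pair of top edges, running from the floor to the underside of the top. Four apron rails, 84 mm thick and 113 mm tall, run between adjacent legs with their top edges flush with the underside of the top and their outer faces flush with the legs' outer faces.

B is a four-legged stool. The seat is 283×309 mm, 27 mm thick, top at z = 398 mm. It stands on four round legs, each 44 mm in diameter, from z = 0 to the seat underside, each leg's axis is inset half a diameter from the nearest pair of seat edges (so the leg's bounding box is flush with the corner).

Two stools sit around the table at the +y, −x sides.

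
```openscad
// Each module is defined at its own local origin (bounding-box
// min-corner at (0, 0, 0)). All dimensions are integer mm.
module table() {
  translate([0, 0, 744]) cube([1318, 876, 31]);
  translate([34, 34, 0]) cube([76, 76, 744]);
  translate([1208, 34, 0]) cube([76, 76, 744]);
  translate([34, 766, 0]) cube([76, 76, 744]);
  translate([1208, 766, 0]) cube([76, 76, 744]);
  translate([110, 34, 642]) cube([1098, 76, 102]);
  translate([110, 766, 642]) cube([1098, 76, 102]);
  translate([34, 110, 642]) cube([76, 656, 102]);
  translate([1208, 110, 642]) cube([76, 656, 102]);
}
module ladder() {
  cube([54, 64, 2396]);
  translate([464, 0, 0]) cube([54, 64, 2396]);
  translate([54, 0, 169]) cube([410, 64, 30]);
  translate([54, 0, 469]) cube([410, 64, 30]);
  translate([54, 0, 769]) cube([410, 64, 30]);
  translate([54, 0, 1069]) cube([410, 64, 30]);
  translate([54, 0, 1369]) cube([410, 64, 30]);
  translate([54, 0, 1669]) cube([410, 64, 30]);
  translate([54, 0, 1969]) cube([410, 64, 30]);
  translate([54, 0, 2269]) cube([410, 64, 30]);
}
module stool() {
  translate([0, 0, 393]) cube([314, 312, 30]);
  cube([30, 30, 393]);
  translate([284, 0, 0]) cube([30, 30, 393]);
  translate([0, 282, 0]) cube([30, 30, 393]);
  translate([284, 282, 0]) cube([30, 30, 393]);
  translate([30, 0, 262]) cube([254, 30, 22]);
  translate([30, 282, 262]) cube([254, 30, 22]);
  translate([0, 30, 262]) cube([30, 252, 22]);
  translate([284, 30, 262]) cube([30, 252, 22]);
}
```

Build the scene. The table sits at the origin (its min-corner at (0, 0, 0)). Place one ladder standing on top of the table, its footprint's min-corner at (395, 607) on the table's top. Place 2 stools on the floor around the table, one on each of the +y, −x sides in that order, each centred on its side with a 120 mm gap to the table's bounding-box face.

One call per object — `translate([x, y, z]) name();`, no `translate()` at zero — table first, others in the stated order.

table();
translate([395, 607, 775]) ladder();
translate([502, 996, 0]) stool();
translate([-434, 282, 0]) stool();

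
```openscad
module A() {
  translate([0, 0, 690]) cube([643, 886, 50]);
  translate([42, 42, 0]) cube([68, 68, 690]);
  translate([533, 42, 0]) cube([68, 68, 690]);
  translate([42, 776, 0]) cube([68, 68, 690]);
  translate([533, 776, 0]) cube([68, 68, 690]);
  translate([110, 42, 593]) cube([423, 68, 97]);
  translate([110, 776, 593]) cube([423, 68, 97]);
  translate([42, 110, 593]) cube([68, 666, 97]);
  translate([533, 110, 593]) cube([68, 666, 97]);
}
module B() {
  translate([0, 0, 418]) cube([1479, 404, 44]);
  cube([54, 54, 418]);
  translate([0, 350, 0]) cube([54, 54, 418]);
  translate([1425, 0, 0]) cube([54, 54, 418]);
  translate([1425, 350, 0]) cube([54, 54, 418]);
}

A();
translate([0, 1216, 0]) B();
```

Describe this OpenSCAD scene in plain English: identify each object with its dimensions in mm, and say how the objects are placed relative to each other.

A is a table: top 643 mm (x) × 886 mm (y), 50 mm thick, upper face at z = 740 mm, on four 68×68 mm square legs, each inset 42 mm from the nearest pair of top edges, running from z = 0 to the bottom of the top. Four apron rails, 68 mm thick and 97 mm tall, run between adjacent legs with their top edges flush with the underside of the top and their outer faces flush with the legs' outer faces.

B is a long wooden bench with a 1479 mm (x) × 404 mm (y) seat, 44 mm thick, its top surface 462 mm above the floor. Four 54 mm square legs at the seat corners, flush with the edges, run from z = 0 to the seat underside.

The bench is on the floor beside the table on its +y side.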